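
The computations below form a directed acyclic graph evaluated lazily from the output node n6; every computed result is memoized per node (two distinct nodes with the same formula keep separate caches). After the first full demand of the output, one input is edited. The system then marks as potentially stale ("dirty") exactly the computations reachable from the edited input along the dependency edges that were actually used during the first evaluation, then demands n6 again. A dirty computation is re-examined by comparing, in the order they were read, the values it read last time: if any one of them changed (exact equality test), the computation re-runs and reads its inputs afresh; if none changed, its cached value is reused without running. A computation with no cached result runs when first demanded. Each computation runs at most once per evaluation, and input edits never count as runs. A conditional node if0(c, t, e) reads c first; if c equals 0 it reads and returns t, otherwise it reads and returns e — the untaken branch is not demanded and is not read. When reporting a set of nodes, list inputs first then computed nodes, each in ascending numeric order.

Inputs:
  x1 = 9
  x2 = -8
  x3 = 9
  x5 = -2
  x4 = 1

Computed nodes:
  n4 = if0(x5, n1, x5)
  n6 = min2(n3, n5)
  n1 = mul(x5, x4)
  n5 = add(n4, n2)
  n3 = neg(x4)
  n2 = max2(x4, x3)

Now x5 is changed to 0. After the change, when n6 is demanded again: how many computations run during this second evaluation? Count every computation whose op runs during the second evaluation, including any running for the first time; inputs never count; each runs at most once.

4 computations run: n1, n4, n5, n6.
Note the branch switch — n1 had no cache and runs now for the first time.

First demand of the output computes:
  n2 = max2(1, 9) = 9
  n3 = neg(1) = -1
  n4 = if0(x5=-2 -> else branch x5) = -2
  n5 = add(-2, 9) = 7
  n6 = min2(-1, 7) = -1

After the edit, cleaning proceeds:
  n1: had never run; runs now, result 0.
  n4: a read changed (x5 -2->0; x5 -2->0) — executes, giving 0.
  n5: a read changed (n4 -2->0) — executes, giving 9.
  n6: a read changed (n5 7->9) — executes, giving -1 — identical to its old value.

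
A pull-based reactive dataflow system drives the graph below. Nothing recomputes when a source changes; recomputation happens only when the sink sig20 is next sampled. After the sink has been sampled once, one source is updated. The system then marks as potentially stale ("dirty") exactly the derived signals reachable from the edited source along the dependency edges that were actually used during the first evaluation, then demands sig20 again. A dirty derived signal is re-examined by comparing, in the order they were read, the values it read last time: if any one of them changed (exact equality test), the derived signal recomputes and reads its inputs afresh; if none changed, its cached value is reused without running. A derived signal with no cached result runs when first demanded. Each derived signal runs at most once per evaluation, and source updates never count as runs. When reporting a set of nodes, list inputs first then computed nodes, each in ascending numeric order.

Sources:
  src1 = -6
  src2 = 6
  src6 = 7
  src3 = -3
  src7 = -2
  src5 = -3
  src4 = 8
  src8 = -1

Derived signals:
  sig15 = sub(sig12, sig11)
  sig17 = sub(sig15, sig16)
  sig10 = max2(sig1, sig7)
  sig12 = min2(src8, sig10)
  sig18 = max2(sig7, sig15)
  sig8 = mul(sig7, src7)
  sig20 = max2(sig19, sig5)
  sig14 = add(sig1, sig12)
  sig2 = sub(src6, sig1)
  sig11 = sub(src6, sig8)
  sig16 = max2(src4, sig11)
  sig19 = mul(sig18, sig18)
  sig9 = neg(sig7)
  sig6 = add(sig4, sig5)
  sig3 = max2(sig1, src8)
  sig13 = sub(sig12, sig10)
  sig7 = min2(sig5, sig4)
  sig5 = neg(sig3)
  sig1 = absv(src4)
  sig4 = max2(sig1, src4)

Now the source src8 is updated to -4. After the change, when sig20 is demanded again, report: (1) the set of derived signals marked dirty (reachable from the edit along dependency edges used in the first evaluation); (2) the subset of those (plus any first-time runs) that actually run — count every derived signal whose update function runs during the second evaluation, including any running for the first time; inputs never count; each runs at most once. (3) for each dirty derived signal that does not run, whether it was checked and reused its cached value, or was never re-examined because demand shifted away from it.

First evaluation (everything demanded from the output):
  sig1 = absv(8) = 8
  sig3 = max2(8, -1) = 8
  sig4 = max2(8, 8) = 8
  sig5 = neg(8) = -8
  sig7 = min2(-8, 8) = -8
  sig8 = mul(-8, -2) = 16
  sig10 = max2(8, -8) = 8
  sig11 = sub(7, 16) = -9
  sig12 = min2(-1, 8) = -1
  sig15 = sub(-1, -9) = 8
  sig18 = max2(-8, 8) = 8
  sig19 = mul(8, 8) = 64
  sig20 = max2(64, -8) = 64

Propagation after the edit:
  sig3: runs — src8 -1->-4; result 8 (same value as before).
  sig5: checked — values it read are unchanged (sig3 unchanged); reused cached -8 without running.
  sig7: checked — values it read are unchanged (sig5 unchanged, sig4 unchanged); reused cached -8 without running.
  sig8: checked — values it read are unchanged (sig7 unchanged, src7 unchanged); reused cached 16 without running.
  sig10: checked — values it read are unchanged (sig1 unchanged, sig7 unchanged); reused cached 8 without running.
  sig11: checked — values it read are unchanged (src6 unchanged, sig8 unchanged); reused cached -9 without running.
  sig12: runs — src8 -1->-4; result -4.
  sig15: runs — sig12 -1->-4; result 5.
  sig18: runs — sig15 8->5; result 5.
  sig19: runs — sig18 8->5; sig18 8->5; result 25.
  sig20: runs — sig19 64->25; result 25.

Key observation: the cutoff stops propagation at sig5 — its inputs' values are unchanged, so it reuses its cache.

Marked dirty: sig3, sig5, sig7, sig8, sig10, sig11, sig12, sig15, sig18, sig19, sig20.
Derived signals that run: sig3, sig12, sig15, sig18, sig19, sig20 — 6 in total.
Checked but reused from cache: sig5, sig7, sig8, sig10, sig11.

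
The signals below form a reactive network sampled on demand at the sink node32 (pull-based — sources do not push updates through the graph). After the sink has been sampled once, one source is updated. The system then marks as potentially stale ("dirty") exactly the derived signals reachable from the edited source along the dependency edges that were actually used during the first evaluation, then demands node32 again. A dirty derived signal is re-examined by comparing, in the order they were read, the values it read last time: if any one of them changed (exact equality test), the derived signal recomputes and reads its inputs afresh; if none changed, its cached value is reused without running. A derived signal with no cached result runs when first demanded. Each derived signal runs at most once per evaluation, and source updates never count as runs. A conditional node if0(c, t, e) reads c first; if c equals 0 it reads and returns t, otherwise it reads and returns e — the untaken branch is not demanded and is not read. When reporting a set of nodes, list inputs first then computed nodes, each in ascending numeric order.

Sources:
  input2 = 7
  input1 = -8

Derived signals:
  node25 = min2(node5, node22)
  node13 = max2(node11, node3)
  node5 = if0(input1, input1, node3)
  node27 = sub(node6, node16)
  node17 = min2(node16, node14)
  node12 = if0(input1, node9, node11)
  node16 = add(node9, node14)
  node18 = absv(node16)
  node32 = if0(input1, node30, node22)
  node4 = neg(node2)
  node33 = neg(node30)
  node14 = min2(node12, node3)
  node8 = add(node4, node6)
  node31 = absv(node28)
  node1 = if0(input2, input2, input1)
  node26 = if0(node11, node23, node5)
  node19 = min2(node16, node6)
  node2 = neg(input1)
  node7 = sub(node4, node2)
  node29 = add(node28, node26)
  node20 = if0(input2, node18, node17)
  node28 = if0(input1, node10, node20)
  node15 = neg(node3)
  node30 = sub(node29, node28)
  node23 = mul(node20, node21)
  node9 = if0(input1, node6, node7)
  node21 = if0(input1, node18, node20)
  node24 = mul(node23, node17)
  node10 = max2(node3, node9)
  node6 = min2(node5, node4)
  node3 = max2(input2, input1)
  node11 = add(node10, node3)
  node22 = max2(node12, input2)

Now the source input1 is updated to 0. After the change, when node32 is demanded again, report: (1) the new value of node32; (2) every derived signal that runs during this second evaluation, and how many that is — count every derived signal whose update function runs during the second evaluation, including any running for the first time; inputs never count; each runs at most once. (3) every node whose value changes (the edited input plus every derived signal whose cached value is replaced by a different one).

node32 now evaluates to 0.
Run set: node2, node3, node4, node5, node6, node9, node10, node26, node28, node29, node30, node32 (12 run).
Changed values: input1, node2, node4, node9, node32.
The important point: the flipped condition redirects demand; node7, node12, node22 are left stale, never re-checked.

Initial pass — values computed on the first demand:
  node2 = neg(-8) = 8
  node3 = max2(7, -8) = 7
  node4 = neg(8) = -8
  node7 = sub(-8, 8) = -16
  node9 = if0(input1=-8 -> else branch node7) = -16
  node10 = max2(7, -16) = 7
  node11 = add(7, 7) = 14
  node12 = if0(input1=-8 -> else branch node11) = 14
  node22 = max2(14, 7) = 14
  node32 = if0(input1=-8 -> else branch node22) = 14

Second demand — change propagation:
  node2: re-runs because input1 -8->0; new result 0.
  node3: re-runs because input1 -8->0; new result 7 (unchanged).
  node4: re-runs because node2 8->0; new result 0.
  node5: newly demanded (no cache) — executes and yields 0.
  node6: newly demanded (no cache) — executes and yields 0.
  node7: dirty yet unreached — the second evaluation never asks for it.
  node9: re-runs because input1 -8->0; new result 0.
  node10: re-runs because node9 -16->0; new result 7 (unchanged).
  node11: re-examined; everything it read last time is the same (node10 unchanged, node3 unchanged) — cache 14 kept, no run.
  node12: dirty yet unreached — the second evaluation never asks for it.
  node22: dirty yet unreached — the second evaluation never asks for it.
  node26: newly demanded (no cache) — executes and yields 0.
  node28: newly demanded (no cache) — executes and yields 7.
  node29: newly demanded (no cache) — executes and yields 7.
  node30: newly demanded (no cache) — executes and yields 0.
  node32: re-runs because input1 -8->0; new result 0.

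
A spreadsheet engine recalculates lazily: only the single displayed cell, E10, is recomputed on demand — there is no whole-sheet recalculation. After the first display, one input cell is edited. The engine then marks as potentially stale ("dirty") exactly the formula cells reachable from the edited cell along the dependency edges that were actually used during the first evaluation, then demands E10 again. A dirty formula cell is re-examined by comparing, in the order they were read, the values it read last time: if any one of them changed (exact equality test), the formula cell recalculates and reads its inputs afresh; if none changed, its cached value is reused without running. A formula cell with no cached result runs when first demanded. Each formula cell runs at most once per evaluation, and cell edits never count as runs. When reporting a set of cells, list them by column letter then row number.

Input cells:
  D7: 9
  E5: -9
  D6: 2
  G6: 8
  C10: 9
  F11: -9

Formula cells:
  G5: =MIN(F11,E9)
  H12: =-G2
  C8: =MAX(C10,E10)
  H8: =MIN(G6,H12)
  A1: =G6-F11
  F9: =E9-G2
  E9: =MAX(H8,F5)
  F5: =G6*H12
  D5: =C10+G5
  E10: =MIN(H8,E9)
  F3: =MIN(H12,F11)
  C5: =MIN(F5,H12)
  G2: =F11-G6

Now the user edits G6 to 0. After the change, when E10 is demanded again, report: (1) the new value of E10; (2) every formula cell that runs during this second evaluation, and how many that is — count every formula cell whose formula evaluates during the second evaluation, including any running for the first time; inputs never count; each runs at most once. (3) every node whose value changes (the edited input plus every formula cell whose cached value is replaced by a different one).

First evaluation (everything demanded from the output):
  G2 = -9 - 8 = -17
  H12 = -(-17) = 17
  F5 = 8 * 17 = 136
  H8 = MIN(8, 17) = 8
  E9 = MAX(8, 136) = 136
  E10 = MIN(8, 136) = 8

Propagation after the edit:
  G2: runs — G6 8->0; result -9.
  H12: runs — G2 -17->-9; result 9.
  F5: runs — G6 8->0; H12 17->9; result 0.
  H8: runs — G6 8->0; H12 17->9; result 0.
  E9: runs — H8 8->0; F5 136->0; result 0.
  E10: runs — H8 8->0; E9 136->0; result 0.

New value of E10: 0.
Formula cells that run: E9, E10, F5, G2, H8, H12 — 6 in total.
Values that change: E9, E10, F5, G2, G6, H8, H12.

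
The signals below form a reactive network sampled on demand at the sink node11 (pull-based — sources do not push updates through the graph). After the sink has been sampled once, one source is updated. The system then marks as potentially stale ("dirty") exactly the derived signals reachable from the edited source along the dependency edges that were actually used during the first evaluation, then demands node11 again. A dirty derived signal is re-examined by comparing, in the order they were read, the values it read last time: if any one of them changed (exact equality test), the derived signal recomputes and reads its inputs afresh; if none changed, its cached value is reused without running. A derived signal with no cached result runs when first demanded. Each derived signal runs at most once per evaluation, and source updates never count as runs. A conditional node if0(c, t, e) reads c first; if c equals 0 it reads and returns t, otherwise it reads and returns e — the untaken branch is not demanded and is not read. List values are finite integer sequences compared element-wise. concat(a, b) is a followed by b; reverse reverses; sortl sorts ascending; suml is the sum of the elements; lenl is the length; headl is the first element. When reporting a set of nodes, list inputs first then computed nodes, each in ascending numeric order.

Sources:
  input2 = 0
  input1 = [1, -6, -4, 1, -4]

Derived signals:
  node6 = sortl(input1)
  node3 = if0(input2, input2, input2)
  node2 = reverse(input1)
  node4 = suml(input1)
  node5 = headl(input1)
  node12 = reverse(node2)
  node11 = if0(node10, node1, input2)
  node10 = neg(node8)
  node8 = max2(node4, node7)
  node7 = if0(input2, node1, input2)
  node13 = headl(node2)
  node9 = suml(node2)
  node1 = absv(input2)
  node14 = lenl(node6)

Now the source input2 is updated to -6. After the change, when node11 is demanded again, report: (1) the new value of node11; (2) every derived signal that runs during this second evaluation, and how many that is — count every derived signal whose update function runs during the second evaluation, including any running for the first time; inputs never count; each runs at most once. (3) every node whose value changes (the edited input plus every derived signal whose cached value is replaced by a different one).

Initial pass — values computed on the first demand:
  node1 = absv(0) = 0
  node4 = suml([1, -6, -4, 1, -4]) = -12
  node7 = if0(input2=0 -> then branch node1) = 0
  node8 = max2(-12, 0) = 0
  node10 = neg(0) = 0
  node11 = if0(node10=0 -> then branch node1) = 0

Second demand — change propagation:
  node1: dirty yet unreached — the second evaluation never asks for it.
  node7: re-runs because input2 0->-6; new result -6.
  node8: re-runs because node7 0->-6; new result -6.
  node10: re-runs because node8 0->-6; new result 6.
  node11: re-runs because node10 0->6; new result -6.

The important point: the flipped condition redirects demand; node1 is left stale, never re-checked.

node11 now evaluates to -6.
Run set: node7, node8, node10, node11 (4 run).
Changed values: input2, node7, node8, node10, node11.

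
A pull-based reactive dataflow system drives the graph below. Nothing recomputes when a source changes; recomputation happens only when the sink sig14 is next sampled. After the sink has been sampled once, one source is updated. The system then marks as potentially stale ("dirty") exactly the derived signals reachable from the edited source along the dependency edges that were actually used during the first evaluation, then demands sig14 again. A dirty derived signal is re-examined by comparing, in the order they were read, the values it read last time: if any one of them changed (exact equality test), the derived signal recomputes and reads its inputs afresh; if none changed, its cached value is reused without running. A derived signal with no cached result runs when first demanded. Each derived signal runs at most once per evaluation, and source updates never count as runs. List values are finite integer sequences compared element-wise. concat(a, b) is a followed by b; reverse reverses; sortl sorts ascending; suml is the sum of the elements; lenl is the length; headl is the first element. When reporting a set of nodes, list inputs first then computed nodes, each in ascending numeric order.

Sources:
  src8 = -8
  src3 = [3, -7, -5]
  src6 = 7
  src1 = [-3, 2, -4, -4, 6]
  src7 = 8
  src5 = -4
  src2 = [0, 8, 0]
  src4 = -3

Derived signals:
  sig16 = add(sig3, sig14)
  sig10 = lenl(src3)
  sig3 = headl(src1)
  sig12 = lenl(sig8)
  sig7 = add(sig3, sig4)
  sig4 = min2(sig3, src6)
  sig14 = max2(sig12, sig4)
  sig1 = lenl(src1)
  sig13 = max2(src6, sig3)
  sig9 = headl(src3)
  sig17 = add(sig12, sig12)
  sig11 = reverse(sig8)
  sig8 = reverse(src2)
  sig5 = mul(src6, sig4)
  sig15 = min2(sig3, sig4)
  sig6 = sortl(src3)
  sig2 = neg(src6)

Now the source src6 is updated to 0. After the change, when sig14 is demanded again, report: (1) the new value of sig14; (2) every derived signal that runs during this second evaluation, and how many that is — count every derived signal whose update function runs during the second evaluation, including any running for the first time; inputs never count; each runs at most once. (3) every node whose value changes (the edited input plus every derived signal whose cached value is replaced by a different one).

First evaluation (everything demanded from the output):
  sig3 = headl([-3, 2, -4, -4, 6]) = -3
  sig4 = min2(-3, 7) = -3
  sig8 = reverse([0, 8, 0]) = [0, 8, 0]
  sig12 = lenl([0, 8, 0]) = 3
  sig14 = max2(3, -3) = 3

Propagation after the edit:
  sig4: runs — src6 7->0; result -3 (same value as before).
  sig14: checked — values it read are unchanged (sig12 unchanged, sig4 unchanged); reused cached 3 without running.

Key observation: the change is absorbed at sig4 — it re-runs but produces the same value, and the output's value is unchanged.

New value of sig14: 3.
Derived signals that run: sig4 — 1 in total.
Values that change: src6.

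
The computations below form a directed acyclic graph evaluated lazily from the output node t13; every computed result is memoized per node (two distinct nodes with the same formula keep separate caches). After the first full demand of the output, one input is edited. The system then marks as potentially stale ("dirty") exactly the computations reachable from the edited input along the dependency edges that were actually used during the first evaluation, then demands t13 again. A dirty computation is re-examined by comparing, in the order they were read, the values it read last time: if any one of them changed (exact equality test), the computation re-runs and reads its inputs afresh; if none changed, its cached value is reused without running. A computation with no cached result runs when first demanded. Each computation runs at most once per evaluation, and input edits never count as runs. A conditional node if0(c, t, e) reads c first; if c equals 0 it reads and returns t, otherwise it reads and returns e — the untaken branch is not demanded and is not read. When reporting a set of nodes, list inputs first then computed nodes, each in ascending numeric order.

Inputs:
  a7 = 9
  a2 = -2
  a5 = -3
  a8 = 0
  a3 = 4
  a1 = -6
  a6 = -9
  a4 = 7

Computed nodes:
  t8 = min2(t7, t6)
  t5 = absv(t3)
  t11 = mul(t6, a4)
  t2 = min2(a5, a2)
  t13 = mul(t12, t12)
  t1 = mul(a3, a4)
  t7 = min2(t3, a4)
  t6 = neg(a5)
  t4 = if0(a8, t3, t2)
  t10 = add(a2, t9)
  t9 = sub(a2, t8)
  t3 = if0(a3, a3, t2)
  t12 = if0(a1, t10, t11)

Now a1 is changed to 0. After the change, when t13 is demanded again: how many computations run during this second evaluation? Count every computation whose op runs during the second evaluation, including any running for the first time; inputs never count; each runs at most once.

First demand of the output computes:
  t6 = neg(-3) = 3
  t11 = mul(3, 7) = 21
  t12 = if0(a1=-6 -> else branch t11) = 21
  t13 = mul(21, 21) = 441

After the edit, cleaning proceeds:
  t2: had never run; runs now, result -3.
  t3: had never run; runs now, result -3.
  t7: had never run; runs now, result -3.
  t8: had never run; runs now, result -3.
  t9: had never run; runs now, result 1.
  t10: had never run; runs now, result -1.
  t12: a read changed (a1 -6->0) — executes, giving -1.
  t13: a read changed (t12 21->-1; t12 21->-1) — executes, giving 1.

Note the branch switch — t2, t3, t7, t8, t9, t10 had no cache and run now for the first time.

8 computations run: t2, t3, t7, t8, t9, t10, t12, t13.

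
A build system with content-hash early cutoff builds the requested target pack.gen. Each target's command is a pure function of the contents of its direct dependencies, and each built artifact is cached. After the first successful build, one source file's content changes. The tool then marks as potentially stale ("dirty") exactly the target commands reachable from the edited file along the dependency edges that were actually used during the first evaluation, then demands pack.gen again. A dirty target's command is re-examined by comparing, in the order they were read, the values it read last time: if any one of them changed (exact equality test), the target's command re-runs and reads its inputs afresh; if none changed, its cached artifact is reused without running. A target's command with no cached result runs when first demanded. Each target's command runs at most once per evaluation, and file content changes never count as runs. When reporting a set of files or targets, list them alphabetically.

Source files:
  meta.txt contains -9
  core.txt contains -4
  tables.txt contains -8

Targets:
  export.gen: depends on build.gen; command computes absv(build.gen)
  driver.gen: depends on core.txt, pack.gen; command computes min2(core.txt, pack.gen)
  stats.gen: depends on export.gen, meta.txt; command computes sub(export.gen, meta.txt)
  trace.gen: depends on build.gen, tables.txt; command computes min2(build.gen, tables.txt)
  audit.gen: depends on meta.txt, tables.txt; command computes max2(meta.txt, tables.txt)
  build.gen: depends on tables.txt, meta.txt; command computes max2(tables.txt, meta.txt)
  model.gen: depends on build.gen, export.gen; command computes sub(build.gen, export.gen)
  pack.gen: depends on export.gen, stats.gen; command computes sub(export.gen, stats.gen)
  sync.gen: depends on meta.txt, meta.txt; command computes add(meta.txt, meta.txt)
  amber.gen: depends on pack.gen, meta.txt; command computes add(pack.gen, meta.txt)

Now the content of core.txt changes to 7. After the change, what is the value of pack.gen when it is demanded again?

First evaluation (everything demanded from the output):
  build.gen = max2(-8, -9) = -8
  export.gen = absv(-8) = 8
  stats.gen = sub(8, -9) = 17
  pack.gen = sub(8, 17) = -9

Propagation after the edit:
  core.txt feeds no computation that the output demands — nothing is marked dirty and nothing runs.

Key observation: core.txt is never demanded by the output, so the edit triggers no recomputation at all.

New value of pack.gen: -9.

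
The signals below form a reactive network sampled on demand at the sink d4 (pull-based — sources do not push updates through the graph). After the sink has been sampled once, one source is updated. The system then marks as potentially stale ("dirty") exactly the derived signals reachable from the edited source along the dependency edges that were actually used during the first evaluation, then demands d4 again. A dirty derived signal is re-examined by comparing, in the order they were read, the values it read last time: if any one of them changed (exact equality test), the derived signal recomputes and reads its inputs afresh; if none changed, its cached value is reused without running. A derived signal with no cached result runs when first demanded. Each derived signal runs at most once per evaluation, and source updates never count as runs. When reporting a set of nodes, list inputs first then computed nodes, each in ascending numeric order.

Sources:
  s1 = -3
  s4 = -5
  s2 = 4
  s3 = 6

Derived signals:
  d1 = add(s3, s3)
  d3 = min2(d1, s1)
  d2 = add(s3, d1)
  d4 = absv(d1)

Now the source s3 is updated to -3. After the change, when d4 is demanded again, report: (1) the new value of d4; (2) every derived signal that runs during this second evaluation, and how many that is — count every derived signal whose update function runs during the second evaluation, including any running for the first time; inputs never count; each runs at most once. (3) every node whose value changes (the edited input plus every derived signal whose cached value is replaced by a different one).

d4 now evaluates to 6.
Run set: d1, d4 (2 run).
Changed values: s3, d1, d4.

Initial pass — values computed on the first demand:
  d1 = add(6, 6) = 12
  d4 = absv(12) = 12

Second demand — change propagation:
  d1: re-runs because s3 6->-3; s3 6->-3; new result -6.
  d4: re-runs because d1 12->-6; new result 6.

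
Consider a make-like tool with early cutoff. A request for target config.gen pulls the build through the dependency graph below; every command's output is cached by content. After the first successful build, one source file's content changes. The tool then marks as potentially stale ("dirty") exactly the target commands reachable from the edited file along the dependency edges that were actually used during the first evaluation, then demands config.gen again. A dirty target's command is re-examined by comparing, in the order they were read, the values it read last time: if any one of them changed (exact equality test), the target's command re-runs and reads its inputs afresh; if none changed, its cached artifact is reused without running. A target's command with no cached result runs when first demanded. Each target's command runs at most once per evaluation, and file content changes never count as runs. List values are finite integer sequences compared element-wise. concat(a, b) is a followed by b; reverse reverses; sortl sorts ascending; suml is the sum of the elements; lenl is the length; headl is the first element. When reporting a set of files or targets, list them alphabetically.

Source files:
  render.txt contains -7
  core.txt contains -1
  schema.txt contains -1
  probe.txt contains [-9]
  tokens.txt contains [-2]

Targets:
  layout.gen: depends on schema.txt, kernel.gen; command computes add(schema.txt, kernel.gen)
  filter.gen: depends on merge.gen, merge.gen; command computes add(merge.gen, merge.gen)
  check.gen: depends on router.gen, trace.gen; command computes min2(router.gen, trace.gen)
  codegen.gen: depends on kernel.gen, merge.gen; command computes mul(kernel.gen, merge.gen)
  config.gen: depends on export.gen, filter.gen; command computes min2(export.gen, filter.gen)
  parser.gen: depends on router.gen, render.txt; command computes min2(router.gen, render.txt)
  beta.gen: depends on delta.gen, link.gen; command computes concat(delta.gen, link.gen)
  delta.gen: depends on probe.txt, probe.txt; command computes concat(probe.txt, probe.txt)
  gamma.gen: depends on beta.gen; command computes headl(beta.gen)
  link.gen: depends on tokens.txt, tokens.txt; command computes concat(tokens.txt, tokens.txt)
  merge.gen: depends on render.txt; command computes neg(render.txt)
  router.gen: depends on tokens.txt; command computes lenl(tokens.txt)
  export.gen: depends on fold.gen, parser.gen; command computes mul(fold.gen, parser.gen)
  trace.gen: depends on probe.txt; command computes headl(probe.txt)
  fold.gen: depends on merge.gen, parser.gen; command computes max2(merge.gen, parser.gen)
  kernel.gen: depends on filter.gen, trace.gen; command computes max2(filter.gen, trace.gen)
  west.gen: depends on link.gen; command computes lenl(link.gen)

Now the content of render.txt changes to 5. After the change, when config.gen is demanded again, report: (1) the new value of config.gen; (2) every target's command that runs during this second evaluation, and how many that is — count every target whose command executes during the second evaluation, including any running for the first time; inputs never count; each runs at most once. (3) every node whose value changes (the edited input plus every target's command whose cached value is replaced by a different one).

Demanding config.gen again yields -10.
6 target commands run: config.gen, export.gen, filter.gen, fold.gen, merge.gen, parser.gen.
The nodes whose values change: config.gen, export.gen, filter.gen, fold.gen, merge.gen, parser.gen, render.txt.

First demand of the output computes:
  merge.gen = neg(-7) = 7
  filter.gen = add(7, 7) = 14
  router.gen = lenl([-2]) = 1
  parser.gen = min2(1, -7) = -7
  fold.gen = max2(7, -7) = 7
  export.gen = mul(7, -7) = -49
  config.gen = min2(-49, 14) = -49

After the edit, cleaning proceeds:
  merge.gen: a read changed (render.txt -7->5) — executes, giving -5.
  filter.gen: a read changed (merge.gen 7->-5; merge.gen 7->-5) — executes, giving -10.
  parser.gen: a read changed (render.txt -7->5) — executes, giving 1.
  fold.gen: a read changed (merge.gen 7->-5; parser.gen -7->1) — executes, giving 1.
  export.gen: a read changed (fold.gen 7->1; parser.gen -7->1) — executes, giving 1.
  config.gen: a read changed (export.gen -49->1; filter.gen 14->-10) — executes, giving -10.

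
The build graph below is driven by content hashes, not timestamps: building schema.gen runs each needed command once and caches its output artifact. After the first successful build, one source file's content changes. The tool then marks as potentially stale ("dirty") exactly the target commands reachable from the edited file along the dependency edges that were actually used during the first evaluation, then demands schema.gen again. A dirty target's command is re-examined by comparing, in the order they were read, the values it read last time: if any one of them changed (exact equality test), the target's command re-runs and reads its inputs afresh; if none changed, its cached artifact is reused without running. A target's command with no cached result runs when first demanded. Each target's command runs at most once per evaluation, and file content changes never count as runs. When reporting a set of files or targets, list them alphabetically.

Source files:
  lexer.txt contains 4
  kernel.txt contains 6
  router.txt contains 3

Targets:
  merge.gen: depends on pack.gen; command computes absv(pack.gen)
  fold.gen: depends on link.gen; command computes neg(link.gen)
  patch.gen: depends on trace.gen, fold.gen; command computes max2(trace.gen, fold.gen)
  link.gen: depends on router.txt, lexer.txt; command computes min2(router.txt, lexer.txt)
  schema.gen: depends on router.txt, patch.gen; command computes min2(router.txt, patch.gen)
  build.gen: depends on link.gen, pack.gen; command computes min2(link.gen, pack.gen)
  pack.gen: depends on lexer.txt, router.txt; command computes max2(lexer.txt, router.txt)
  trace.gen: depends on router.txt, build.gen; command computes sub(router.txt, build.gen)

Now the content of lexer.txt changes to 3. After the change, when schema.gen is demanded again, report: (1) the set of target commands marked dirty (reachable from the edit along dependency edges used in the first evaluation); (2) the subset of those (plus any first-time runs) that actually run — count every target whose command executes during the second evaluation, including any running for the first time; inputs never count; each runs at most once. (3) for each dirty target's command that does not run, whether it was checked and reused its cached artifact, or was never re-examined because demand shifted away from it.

Initial pass — values computed on the first demand:
  link.gen = min2(3, 4) = 3
  fold.gen = neg(3) = -3
  pack.gen = max2(4, 3) = 4
  build.gen = min2(3, 4) = 3
  trace.gen = sub(3, 3) = 0
  patch.gen = max2(0, -3) = 0
  schema.gen = min2(3, 0) = 0

Second demand — change propagation:
  link.gen: re-runs because lexer.txt 4->3; new result 3 (unchanged).
  fold.gen: re-examined; everything it read last time is the same (link.gen unchanged) — cache -3 kept, no run.
  pack.gen: re-runs because lexer.txt 4->3; new result 3.
  build.gen: re-runs because pack.gen 4->3; new result 3 (unchanged).
  trace.gen: re-examined; everything it read last time is the same (router.txt unchanged, build.gen unchanged) — cache 0 kept, no run.
  patch.gen: re-examined; everything it read last time is the same (trace.gen unchanged, fold.gen unchanged) — cache 0 kept, no run.
  schema.gen: re-examined; everything it read last time is the same (router.txt unchanged, patch.gen unchanged) — cache 0 kept, no run.

The important point: at trace.gen every value read last time is unchanged, so the dirty flag clears without a run.

Dirty set: build.gen, fold.gen, link.gen, pack.gen, patch.gen, schema.gen, trace.gen.
Run set: build.gen, link.gen, pack.gen (3 run).
Re-examined without running (cache reused): fold.gen, patch.gen, schema.gen, trace.gen.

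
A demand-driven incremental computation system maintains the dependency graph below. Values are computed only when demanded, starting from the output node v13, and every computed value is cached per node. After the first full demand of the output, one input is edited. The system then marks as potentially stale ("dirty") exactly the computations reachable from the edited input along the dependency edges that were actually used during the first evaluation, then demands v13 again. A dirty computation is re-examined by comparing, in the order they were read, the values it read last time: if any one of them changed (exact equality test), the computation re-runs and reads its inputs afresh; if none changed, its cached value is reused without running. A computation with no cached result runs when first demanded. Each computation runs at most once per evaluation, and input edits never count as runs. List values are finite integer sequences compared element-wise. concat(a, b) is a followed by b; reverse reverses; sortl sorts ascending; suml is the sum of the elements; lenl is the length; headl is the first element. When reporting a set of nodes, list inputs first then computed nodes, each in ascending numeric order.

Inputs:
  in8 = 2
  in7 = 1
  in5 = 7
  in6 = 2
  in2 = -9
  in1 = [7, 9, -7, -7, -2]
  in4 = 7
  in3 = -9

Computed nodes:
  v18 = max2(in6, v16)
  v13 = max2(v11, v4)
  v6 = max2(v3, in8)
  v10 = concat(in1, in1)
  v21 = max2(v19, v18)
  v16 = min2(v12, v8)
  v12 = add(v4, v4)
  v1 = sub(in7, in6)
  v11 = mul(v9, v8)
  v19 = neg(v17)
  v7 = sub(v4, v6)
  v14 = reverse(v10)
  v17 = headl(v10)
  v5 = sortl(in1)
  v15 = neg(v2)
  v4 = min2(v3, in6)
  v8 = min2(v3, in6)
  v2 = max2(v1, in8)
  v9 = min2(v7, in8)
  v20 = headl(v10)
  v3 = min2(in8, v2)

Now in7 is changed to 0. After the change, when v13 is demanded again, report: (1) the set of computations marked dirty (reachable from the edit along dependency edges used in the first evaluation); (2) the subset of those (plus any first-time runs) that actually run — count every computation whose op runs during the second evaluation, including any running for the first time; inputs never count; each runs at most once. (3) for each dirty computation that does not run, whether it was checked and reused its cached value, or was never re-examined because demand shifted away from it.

Marked dirty: v1, v2, v3, v4, v6, v7, v8, v9, v11, v13.
Computations that run: v1, v2 — 2 in total.
Checked but reused from cache: v3, v4, v6, v7, v8, v9, v11, v13.
Key observation: the change is absorbed at v2 — it re-runs but produces the same value, and the output's value is unchanged.

First evaluation (everything demanded from the output):
  v1 = sub(1, 2) = -1
  v2 = max2(-1, 2) = 2
  v3 = min2(2, 2) = 2
  v4 = min2(2, 2) = 2
  v6 = max2(2, 2) = 2
  v7 = sub(2, 2) = 0
  v8 = min2(2, 2) = 2
  v9 = min2(0, 2) = 0
  v11 = mul(0, 2) = 0
  v13 = max2(0, 2) = 2

Propagation after the edit:
  v1: runs — in7 1->0; result -2.
  v2: runs — v1 -1->-2; result 2 (same value as before).
  v3: checked — values it read are unchanged (in8 unchanged, v2 unchanged); reused cached 2 without running.
  v4: checked — values it read are unchanged (v3 unchanged, in6 unchanged); reused cached 2 without running.
  v6: checked — values it read are unchanged (v3 unchanged, in8 unchanged); reused cached 2 without running.
  v7: checked — values it read are unchanged (v4 unchanged, v6 unchanged); reused cached 0 without running.
  v8: checked — values it read are unchanged (v3 unchanged, in6 unchanged); reused cached 2 without running.
  v9: checked — values it read are unchanged (v7 unchanged, in8 unchanged); reused cached 0 without running.
  v11: checked — values it read are unchanged (v9 unchanged, v8 unchanged); reused cached 0 without running.
  v13: checked — values it read are unchanged (v11 unchanged, v4 unchanged); reused cached 2 without running.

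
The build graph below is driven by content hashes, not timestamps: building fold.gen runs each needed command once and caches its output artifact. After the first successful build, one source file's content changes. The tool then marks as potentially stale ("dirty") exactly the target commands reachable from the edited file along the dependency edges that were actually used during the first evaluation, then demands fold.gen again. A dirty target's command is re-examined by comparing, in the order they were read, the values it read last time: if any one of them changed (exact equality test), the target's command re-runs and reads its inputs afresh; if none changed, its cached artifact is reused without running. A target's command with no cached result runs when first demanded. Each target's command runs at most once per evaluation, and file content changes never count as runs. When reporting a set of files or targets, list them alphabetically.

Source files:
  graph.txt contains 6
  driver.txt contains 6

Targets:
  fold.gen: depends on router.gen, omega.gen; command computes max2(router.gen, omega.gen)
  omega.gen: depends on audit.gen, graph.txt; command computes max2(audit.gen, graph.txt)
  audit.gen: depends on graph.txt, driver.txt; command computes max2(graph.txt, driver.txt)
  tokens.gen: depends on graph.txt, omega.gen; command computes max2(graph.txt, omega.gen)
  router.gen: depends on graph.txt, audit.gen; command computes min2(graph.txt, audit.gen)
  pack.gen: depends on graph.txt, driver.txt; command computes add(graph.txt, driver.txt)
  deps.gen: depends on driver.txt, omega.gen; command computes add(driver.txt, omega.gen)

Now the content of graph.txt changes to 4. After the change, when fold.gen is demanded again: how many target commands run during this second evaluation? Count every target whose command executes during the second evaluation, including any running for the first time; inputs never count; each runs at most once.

Initial pass — values computed on the first demand:
  audit.gen = max2(6, 6) = 6
  omega.gen = max2(6, 6) = 6
  router.gen = min2(6, 6) = 6
  fold.gen = max2(6, 6) = 6

Second demand — change propagation:
  audit.gen: re-runs because graph.txt 6->4; new result 6 (unchanged).
  omega.gen: re-runs because graph.txt 6->4; new result 6 (unchanged).
  router.gen: re-runs because graph.txt 6->4; new result 4.
  fold.gen: re-runs because router.gen 6->4; new result 6 (unchanged).

Run set: audit.gen, fold.gen, omega.gen, router.gen (4 run).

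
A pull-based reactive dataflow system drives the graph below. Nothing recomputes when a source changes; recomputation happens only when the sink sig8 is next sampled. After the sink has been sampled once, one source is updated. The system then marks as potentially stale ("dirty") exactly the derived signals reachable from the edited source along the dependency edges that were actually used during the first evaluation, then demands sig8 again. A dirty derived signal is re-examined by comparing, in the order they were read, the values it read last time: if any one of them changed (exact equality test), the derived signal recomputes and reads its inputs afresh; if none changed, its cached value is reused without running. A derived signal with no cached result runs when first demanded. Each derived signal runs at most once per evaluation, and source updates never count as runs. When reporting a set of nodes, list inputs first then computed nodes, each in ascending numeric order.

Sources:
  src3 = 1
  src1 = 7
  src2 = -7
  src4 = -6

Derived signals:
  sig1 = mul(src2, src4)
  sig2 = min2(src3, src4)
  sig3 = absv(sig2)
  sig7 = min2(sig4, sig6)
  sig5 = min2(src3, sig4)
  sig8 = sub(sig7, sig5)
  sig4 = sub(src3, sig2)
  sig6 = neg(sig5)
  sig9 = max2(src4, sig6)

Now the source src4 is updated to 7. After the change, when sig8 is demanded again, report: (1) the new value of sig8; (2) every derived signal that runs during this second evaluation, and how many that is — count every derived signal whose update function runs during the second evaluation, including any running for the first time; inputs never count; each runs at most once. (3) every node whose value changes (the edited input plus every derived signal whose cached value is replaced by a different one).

New value of sig8: 0.
Derived signals that run: sig2, sig4, sig5, sig6, sig7, sig8 — 6 in total.
Values that change: src4, sig2, sig4, sig5, sig6, sig7, sig8.

First evaluation (everything demanded from the output):
  sig2 = min2(1, -6) = -6
  sig4 = sub(1, -6) = 7
  sig5 = min2(1, 7) = 1
  sig6 = neg(1) = -1
  sig7 = min2(7, -1) = -1
  sig8 = sub(-1, 1) = -2

Propagation after the edit:
  sig2: runs — src4 -6->7; result 1.
  sig4: runs — sig2 -6->1; result 0.
  sig5: runs — sig4 7->0; result 0.
  sig6: runs — sig5 1->0; result 0.
  sig7: runs — sig4 7->0; sig6 -1->0; result 0.
  sig8: runs — sig7 -1->0; sig5 1->0; result 0.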